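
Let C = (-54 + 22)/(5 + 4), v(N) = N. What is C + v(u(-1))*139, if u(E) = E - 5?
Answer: -7538/9 ≈ -837.56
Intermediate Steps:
u(E) = -5 + E
C = -32/9 ≈ -3.5556
C + v(u(-1))*139 = -32/9 + (-5 - 1)*139 = -32/9 - 6*139 = -32/9 - 834 = -7538/9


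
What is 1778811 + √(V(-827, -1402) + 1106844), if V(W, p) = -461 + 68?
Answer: 1778811 + 3*√122939 ≈ 1.7799e+6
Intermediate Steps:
V(W, p) = -393
1778811 + √(V(-827, -1402) + 1106844) = 1778811 + √(-393 + 1106844) = 1778811 + √1106451 = 1778811 + 3*√122939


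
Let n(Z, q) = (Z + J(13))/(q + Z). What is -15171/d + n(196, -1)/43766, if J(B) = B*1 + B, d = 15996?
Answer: -7192854231/7584210140 ≈ -0.94840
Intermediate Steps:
J(B) = 2*B (J(B) = B + B = 2*B)
n(Z, q) = (26 + Z)/(Z + q) (n(Z, q) = (Z + 2*13)/(q + Z) = (Z + 26)/(Z + q) = (26 + Z)/(Z + q))
-15171/d + n(196, -1)/43766 = -15171/15996 + ((26 + 196)/(196 - 1))/43766 = -15171*1/15996 + (222/195)*(1/43766) = -5057/5332 + ((1/195)*222)*(1/43766) = -5057/5332 + (74/65)*(1/43766) = -5057/5332 + 37/1422395 = -7192854231/7584210140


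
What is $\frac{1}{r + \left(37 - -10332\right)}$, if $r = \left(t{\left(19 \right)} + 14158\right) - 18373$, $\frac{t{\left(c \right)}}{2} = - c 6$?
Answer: $\frac{1}{5926} \approx 0.00016875$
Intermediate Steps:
$t{\left(c \right)} = - 12 c$ ($t{\left(c \right)} = 2 - c 6 = 2 \left(- 6 c\right) = - 12 c$)
$r = -4443$ ($r = \left(\left(-12\right) 19 + 14158\right) - 18373 = \left(-228 + 14158\right) - 18373 = 13930 - 18373 = -4443$)
$\frac{1}{r + \left(37 - -10332\right)} = \frac{1}{-4443 + \left(37 - -10332\right)} = \frac{1}{-4443 + \left(37 + 10332\right)} = \frac{1}{-4443 + 10369} = \frac{1}{5926}$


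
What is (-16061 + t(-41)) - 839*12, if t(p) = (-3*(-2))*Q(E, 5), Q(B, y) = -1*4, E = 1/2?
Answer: -26153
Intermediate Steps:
E = 1/2 ≈ 0.50000
Q(B, y) = -4
t(p) = -24 (t(p) = -3*(-2)*(-4) = 6*(-4) = -24)
(-16061 + t(-41)) - 839*12 = (-16061 - 24) - 839*12 = -16085 - 1*10068 = -16085 - 10068 = -26153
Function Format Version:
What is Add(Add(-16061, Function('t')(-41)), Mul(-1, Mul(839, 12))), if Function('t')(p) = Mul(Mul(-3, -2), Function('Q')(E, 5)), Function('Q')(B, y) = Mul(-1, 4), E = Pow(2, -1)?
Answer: -26153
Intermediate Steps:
E = Rational(1, 2) ≈ 0.50000
Function('Q')(B, y) = -4
Function('t')(p) = -24 (Function('t')(p) = Mul(Mul(-3, -2), -4) = Mul(6, -4) = -24)
Add(Add(-16061, Function('t')(-41)), Mul(-1, Mul(839, 12))) = Add(Add(-16061, -24), Mul(-1, Mul(839, 12))) = Add(-16085, Mul(-1, 10068)) = Add(-16085, -10068) = -26153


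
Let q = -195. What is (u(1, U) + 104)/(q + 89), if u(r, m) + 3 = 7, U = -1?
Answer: -54/53 ≈ -1.0189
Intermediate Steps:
u(r, m) = 4 (u(r, m) = -3 + 7 = 4)
(u(1, U) + 104)/(q + 89) = (4 + 104)/(-195 + 89) = 108/(-106) = 108*(-1/106) = -54/53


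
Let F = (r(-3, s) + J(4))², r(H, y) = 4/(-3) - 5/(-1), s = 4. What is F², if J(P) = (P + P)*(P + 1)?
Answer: 294499921/81 ≈ 3.6358e+6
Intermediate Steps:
J(P) = 2*P*(1 + P) (J(P) = (2*P)*(1 + P) = 2*P*(1 + P))
r(H, y) = 11/3 (r(H, y) = 4*(-⅓) - 5*(-1) = -4/3 + 5 = 11/3)
F = 17161/9 (F = (11/3 + 2*4*(1 + 4))² = (11/3 + 2*4*5)² = (11/3 + 40)² = (131/3)² = 17161/9 ≈ 1906.8)
F² = (17161/9)² = 294499921/81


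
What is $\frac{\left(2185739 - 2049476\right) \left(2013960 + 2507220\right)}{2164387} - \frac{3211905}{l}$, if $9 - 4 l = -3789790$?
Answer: $\frac{2334751958587272720}{8202591688213} \approx 2.8464 \cdot 10^{5}$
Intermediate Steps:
$l = \frac{3789799}{4}$ ($l = \frac{9}{4} - - \frac{1894895}{2} = \frac{9}{4} + \frac{1894895}{2} = \frac{3789799}{4} \approx 9.4745 \cdot 10^{5}$)
$\frac{\left(2185739 - 2049476\right) \left(2013960 + 2507220\right)}{2164387} - \frac{3211905}{l} = \frac{\left(2185739 - 2049476\right) \left(2013960 + 2507220\right)}{2164387} - \frac{3211905}{\frac{3789799}{4}} = 136263 \cdot 4521180 \cdot \frac{1}{2164387} - \frac{12847620}{3789799} = 616069550340 \cdot \frac{1}{2164387} - \frac{12847620}{3789799} = \frac{616069550340}{2164387} - \frac{12847620}{3789799} = \frac{2334751958587272720}{8202591688213}$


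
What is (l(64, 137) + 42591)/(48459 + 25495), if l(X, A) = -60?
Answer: 42531/73954 ≈ 0.57510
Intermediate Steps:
(l(64, 137) + 42591)/(48459 + 25495) = (-60 + 42591)/(48459 + 25495) = 42531/73954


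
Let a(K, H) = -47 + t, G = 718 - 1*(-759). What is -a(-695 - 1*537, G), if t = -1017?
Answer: 1064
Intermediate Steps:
G = 1477 (G = 718 + 759 = 1477)
a(K, H) = -1064 (a(K, H) = -47 - 1017 = -1064)
-a(-695 - 1*537, G) = -1*(-1064) = 1064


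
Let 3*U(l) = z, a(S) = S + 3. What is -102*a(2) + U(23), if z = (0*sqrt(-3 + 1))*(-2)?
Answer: -510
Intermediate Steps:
a(S) = 3 + S
z = 0 (z = (0*sqrt(-2))*(-2) = (0*(I*sqrt(2)))*(-2) = 0*(-2) = 0)
U(l) = 0 (U(l) = (1/3)*0 = 0)
-102*a(2) + U(23) = -102*(3 + 2) + 0 = -102*5 + 0 = -510 + 0 = -510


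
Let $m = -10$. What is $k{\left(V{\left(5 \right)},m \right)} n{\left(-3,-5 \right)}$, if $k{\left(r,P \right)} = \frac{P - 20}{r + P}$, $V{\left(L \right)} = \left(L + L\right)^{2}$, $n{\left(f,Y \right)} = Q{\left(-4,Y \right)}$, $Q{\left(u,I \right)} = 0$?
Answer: $0$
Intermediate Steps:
$n{\left(f,Y \right)} = 0$
$V{\left(L \right)} = 4 L^{2}$ ($V{\left(L \right)} = \left(2 L\right)^{2} = 4 L^{2}$)
$k{\left(r,P \right)} = \frac{-20 + P}{P + r}$
$k{\left(V{\left(5 \right)},m \right)} n{\left(-3,-5 \right)} = \frac{-20 - 10}{-10 + 4 \cdot 5^{2}} \cdot 0 = \frac{1}{-10 + 4 \cdot 25} \left(-30\right) 0 = \frac{1}{-10 + 100} \left(-30\right) 0 = \frac{1}{90} \left(-30\right) 0 = \left(- \frac{1}{3}\right) 0 = 0$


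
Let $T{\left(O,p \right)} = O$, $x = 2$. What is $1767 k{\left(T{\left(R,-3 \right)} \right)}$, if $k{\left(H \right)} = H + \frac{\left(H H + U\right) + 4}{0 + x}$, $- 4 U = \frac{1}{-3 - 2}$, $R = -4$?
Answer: $\frac{425847}{40} \approx 10646.0$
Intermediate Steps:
$U = \frac{1}{20}$ ($U = - \frac{1}{4 \left(-3 - 2\right)} = - \frac{1}{4 \left(-5\right)} = \left(- \frac{1}{4}\right) \left(- \frac{1}{5}\right) = \frac{1}{20} \approx 0.05$)
$k{\left(H \right)} = \frac{81}{40} + H + \frac{H^{2}}{2}$ ($k{\left(H \right)} = H + \frac{\left(H H + \frac{1}{20}\right) + 4}{0 + 2} = H + \frac{\left(H^{2} + \frac{1}{20}\right) + 4}{2} = H + \left(\left(\frac{1}{20} + H^{2}\right) + 4\right) \frac{1}{2} = H + \left(\frac{81}{20} + H^{2}\right) \frac{1}{2} = H + \left(\frac{81}{40} + \frac{H^{2}}{2}\right) = \frac{81}{40} + H + \frac{H^{2}}{2}$)
$1767 k{\left(T{\left(R,-3 \right)} \right)} = 1767 \left(\frac{81}{40} - 4 + \frac{\left(-4\right)^{2}}{2}\right) = 1767 \left(\frac{81}{40} - 4 + \frac{1}{2} \cdot 16\right) = 1767 \left(\frac{81}{40} - 4 + 8\right) = 1767 \cdot \frac{241}{40} = \frac{425847}{40}$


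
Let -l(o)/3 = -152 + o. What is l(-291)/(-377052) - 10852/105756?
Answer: -352693169/3322959276 ≈ -0.10614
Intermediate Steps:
l(o) = 456 - 3*o (l(o) = -3*(-152 + o) = 456 - 3*o)
l(-291)/(-377052) - 10852/105756 = (456 - 3*(-291))/(-377052) - 10852/105756 = (456 + 873)*(-1/377052) - 10852*1/105756 = 1329*(-1/377052) - 2713/26439 = -443/125684 - 2713/26439 = -352693169/3322959276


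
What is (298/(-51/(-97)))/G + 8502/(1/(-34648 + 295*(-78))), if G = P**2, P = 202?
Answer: -510062733200179/1040502 ≈ -4.9021e+8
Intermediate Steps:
G = 40804 (G = 202**2 = 40804)
(298/(-51/(-97)))/G + 8502/(1/(-34648 + 295*(-78))) = (298/(-51/(-97)))/40804 + 8502/(1/(-34648 + 295*(-78))) = (298/(-51*(-1/97)))*(1/40804) + 8502/(1/(-34648 - 23010)) = (298/(51/97))*(1/40804) + 8502/(1/(-57658)) = ((97/51)*298)*(1/40804) + 8502/(-1/57658) = (28906/51)*(1/40804) + 8502*(-57658) = 14453/1040502 - 490208316 = -510062733200179/1040502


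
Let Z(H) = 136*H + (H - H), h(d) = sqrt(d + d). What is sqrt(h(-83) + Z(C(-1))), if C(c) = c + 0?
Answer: sqrt(-136 + I*sqrt(166)) ≈ 0.55178 + 11.675*I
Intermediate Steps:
C(c) = c
h(d) = sqrt(2)*sqrt(d) (h(d) = sqrt(2*d) = sqrt(2)*sqrt(d))
Z(H) = 136*H (Z(H) = 136*H + 0 = 136*H)
sqrt(h(-83) + Z(C(-1))) = sqrt(sqrt(2)*sqrt(-83) + 136*(-1)) = sqrt(sqrt(2)*(I*sqrt(83)) - 136) = sqrt(I*sqrt(166) - 136) = sqrt(-136 + I*sqrt(166))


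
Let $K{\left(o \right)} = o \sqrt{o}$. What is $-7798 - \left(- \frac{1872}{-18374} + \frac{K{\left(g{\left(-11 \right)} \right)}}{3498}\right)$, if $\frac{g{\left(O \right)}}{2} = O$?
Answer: $- \frac{71641162}{9187} + \frac{i \sqrt{22}}{159} \approx -7798.1 + 0.029499 i$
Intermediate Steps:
$g{\left(O \right)} = 2 O$
$K{\left(o \right)} = o^{\frac{3}{2}}$
$-7798 - \left(- \frac{1872}{-18374} + \frac{K{\left(g{\left(-11 \right)} \right)}}{3498}\right) = -7798 - \left(- \frac{1872}{-18374} + \frac{\left(2 \left(-11\right)\right)^{\frac{3}{2}}}{3498}\right) = -7798 - \left(\left(-1872\right) \left(- \frac{1}{18374}\right) + \left(-22\right)^{\frac{3}{2}} \cdot \frac{1}{3498}\right) = -7798 - \left(\frac{936}{9187} + - 22 i \sqrt{22} \cdot \frac{1}{3498}\right) = -7798 - \left(\frac{936}{9187} - \frac{i \sqrt{22}}{159}\right) = - \frac{71641162}{9187} + \frac{i \sqrt{22}}{159}$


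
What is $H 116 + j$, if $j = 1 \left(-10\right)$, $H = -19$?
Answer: $-2214$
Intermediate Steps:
$j = -10$
$H 116 + j = \left(-19\right) 116 - 10 = -2204 - 10 = -2214$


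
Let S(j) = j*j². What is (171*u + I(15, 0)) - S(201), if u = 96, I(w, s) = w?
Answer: -8104170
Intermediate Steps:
S(j) = j³
(171*u + I(15, 0)) - S(201) = (171*96 + 15) - 1*201³ = (16416 + 15) - 1*8120601 = 16431 - 8120601 = -8104170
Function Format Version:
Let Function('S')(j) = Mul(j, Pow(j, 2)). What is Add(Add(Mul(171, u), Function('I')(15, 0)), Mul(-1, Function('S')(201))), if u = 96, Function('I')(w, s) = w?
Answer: -8104170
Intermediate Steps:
Function('S')(j) = Pow(j, 3)
Add(Add(Mul(171, u), Function('I')(15, 0)), Mul(-1, Function('S')(201))) = Add(Add(Mul(171, 96), 15), Mul(-1, Pow(201, 3))) = Add(Add(16416, 15), Mul(-1, 8120601)) = Add(16431, -8120601) = -8104170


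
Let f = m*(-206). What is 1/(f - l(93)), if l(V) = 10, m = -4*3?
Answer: 1/2462 ≈ 0.00040617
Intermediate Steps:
m = -12
f = 2472 (f = -12*(-206) = 2472)
1/(f - l(93)) = 1/(2472 - 1*10) = 1/(2472 - 10) = 1/2462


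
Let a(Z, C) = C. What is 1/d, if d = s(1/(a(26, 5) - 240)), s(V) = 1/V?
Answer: -1/235 ≈ -0.0042553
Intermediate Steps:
d = -235 (d = 1/(1/(5 - 240)) = 1/(1/(-235)) = 1/(-1/235) = -235)
1/d = 1/(-235) = -1/235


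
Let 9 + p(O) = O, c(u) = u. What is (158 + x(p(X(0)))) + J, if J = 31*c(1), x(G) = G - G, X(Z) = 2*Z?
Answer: 189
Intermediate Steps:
p(O) = -9 + O
x(G) = 0
J = 31 (J = 31*1 = 31)
(158 + x(p(X(0)))) + J = (158 + 0) + 31 = 158 + 31 = 189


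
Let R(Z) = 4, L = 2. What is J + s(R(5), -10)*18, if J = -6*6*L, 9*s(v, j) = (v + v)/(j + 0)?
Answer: -368/5 ≈ -73.600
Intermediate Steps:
s(v, j) = 2*v/(9*j) (s(v, j) = ((v + v)/(j + 0))/9 = ((2*v)/j)/9 = (2*v/j)/9 = 2*v/(9*j))
J = -72 (J = -6*6*2 = -36*2 = -1*72 = -72)
J + s(R(5), -10)*18 = -72 + ((2/9)*4/(-10))*18 = -72 + ((2/9)*4*(-⅒))*18 = -72 - 4/45*18 = -72 - 8/5 = -368/5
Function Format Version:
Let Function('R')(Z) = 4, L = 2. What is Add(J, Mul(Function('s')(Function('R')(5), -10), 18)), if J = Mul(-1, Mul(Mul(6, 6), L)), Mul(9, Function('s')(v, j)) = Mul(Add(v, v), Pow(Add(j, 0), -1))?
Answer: Rational(-368, 5) ≈ -73.600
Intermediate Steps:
Function('s')(v, j) = Mul(Rational(2, 9), v, Pow(j, -1)) (Function('s')(v, j) = Mul(Rational(1, 9), Mul(Add(v, v), Pow(Add(j, 0), -1))) = Mul(Rational(1, 9), Mul(Mul(2, v), Pow(j, -1))) = Mul(Rational(1, 9), Mul(2, v, Pow(j, -1))) = Mul(Rational(2, 9), v, Pow(j, -1)))
J = -72 (J = Mul(-1, Mul(Mul(6, 6), 2)) = Mul(-1, Mul(36, 2)) = Mul(-1, 72) = -72)
Add(J, Mul(Function('s')(Function('R')(5), -10), 18)) = Add(-72, Mul(Mul(Rational(2, 9), 4, Pow(-10, -1)), 18)) = Add(-72, Mul(Mul(Rational(2, 9), 4, Rational(-1, 10)), 18)) = Add(-72, Mul(Rational(-4, 45), 18)) = Add(-72, Rational(-8, 5)) = Rational(-368, 5)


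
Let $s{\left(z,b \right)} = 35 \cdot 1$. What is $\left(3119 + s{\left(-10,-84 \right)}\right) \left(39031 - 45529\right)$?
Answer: $-20494692$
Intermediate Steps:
$s{\left(z,b \right)} = 35$
$\left(3119 + s{\left(-10,-84 \right)}\right) \left(39031 - 45529\right) = \left(3119 + 35\right) \left(39031 - 45529\right) = 3154 \left(-6498\right) = -20494692$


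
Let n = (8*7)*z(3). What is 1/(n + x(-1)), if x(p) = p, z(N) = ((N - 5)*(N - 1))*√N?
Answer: 1/150527 - 224*√3/150527 ≈ -0.0025708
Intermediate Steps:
z(N) = √N*(-1 + N)*(-5 + N) (z(N) = ((-5 + N)*(-1 + N))*√N = ((-1 + N)*(-5 + N))*√N = √N*(-1 + N)*(-5 + N))
n = -224*√3 (n = (8*7)*(√3*(5 + 3² - 6*3)) = 56*(√3*(5 + 9 - 18)) = 56*(√3*(-4)) = 56*(-4*√3) = -224*√3 ≈ -387.98)
1/(n + x(-1)) = 1/(-224*√3 - 1) = 1/(-1 - 224*√3)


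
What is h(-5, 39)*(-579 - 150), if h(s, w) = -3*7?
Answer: 15309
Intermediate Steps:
h(s, w) = -21
h(-5, 39)*(-579 - 150) = -21*(-579 - 150) = -21*(-729) = 15309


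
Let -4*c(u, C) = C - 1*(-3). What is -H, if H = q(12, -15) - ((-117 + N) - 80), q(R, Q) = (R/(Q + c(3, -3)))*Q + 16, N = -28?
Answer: -253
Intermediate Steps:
c(u, C) = -¾ - C/4 (c(u, C) = -(C - 1*(-3))/4 = -(C + 3)/4 = -(3 + C)/4 = -¾ - C/4)
q(R, Q) = 16 + R (q(R, Q) = (R/(Q + (-¾ - ¼*(-3))))*Q + 16 = (R/(Q + (-¾ + ¾)))*Q + 16 = (R/(Q + 0))*Q + 16 = (R/Q)*Q + 16 = R + 16 = 16 + R)
H = 253 (H = (16 + 12) - ((-117 - 28) - 80) = 28 - (-145 - 80) = 28 - 1*(-225) = 28 + 225 = 253)
-H = -1*253 = -253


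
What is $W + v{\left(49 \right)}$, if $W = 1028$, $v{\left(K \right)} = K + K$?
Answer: $1126$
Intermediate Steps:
$v{\left(K \right)} = 2 K$
$W + v{\left(49 \right)} = 1028 + 2 \cdot 49 = 1028 + 98 = 1126$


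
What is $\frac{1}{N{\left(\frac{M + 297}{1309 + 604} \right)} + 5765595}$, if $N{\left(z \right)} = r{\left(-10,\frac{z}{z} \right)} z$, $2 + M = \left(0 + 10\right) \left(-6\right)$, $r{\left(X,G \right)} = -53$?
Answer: $\frac{1913}{11029570780} \approx 1.7344 \cdot 10^{-7}$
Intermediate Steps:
$M = -62$ ($M = -2 + \left(0 + 10\right) \left(-6\right) = -2 + 10 \left(-6\right) = -2 - 60 = -62$)
$N{\left(z \right)} = - 53 z$
$\frac{1}{N{\left(\frac{M + 297}{1309 + 604} \right)} + 5765595} = \frac{1}{- 53 \frac{-62 + 297}{1309 + 604} + 5765595} = \frac{1}{- 53 \cdot \frac{235}{1913} + 5765595} = \frac{1}{- 53 \cdot 235 \cdot \frac{1}{1913} + 5765595} = \frac{1}{\left(-53\right) \frac{235}{1913} + 5765595} = \frac{1}{- \frac{12455}{1913} + 5765595} = \frac{1}{\frac{11029570780}{1913}} = \frac{1913}{11029570780}$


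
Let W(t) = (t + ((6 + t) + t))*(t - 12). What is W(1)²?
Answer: 9801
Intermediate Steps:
W(t) = (-12 + t)*(6 + 3*t) (W(t) = (t + (6 + 2*t))*(-12 + t) = (6 + 3*t)*(-12 + t) = (-12 + t)*(6 + 3*t))
W(1)² = (-72 - 30*1 + 3*1²)² = (-72 - 30 + 3*1)² = (-72 - 30 + 3)² = (-99)² = 9801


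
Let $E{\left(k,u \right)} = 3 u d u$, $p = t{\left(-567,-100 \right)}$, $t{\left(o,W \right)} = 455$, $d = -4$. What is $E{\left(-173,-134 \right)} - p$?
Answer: $-215927$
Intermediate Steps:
$p = 455$
$E{\left(k,u \right)} = - 12 u^{2}$ ($E{\left(k,u \right)} = 3 u \left(-4\right) u = - 12 u u = - 12 u^{2}$)
$E{\left(-173,-134 \right)} - p = - 12 \left(-134\right)^{2} - 455 = \left(-12\right) 17956 - 455 = -215472 - 455 = -215927$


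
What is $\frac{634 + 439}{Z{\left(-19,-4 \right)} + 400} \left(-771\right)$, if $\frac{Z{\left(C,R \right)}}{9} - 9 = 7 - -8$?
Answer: $- \frac{827283}{616} \approx -1343.0$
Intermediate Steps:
$Z{\left(C,R \right)} = 216$ ($Z{\left(C,R \right)} = 81 + 9 \left(7 - -8\right) = 81 + 9 \left(7 + 8\right) = 81 + 9 \cdot 15 = 81 + 135 = 216$)
$\frac{634 + 439}{Z{\left(-19,-4 \right)} + 400} \left(-771\right) = \frac{634 + 439}{216 + 400} \left(-771\right) = \frac{1073}{616} \left(-771\right) = - \frac{827283}{616}$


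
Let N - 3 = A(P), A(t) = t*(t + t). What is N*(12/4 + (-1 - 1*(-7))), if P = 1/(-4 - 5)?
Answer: 245/9 ≈ 27.222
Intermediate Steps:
P = -⅑ (P = 1/(-9) = -⅑ ≈ -0.11111)
A(t) = 2*t² (A(t) = t*(2*t) = 2*t²)
N = 245/81 (N = 3 + 2*(-⅑)² = 3 + 2*(1/81) = 3 + 2/81 = 245/81 ≈ 3.0247)
N*(12/4 + (-1 - 1*(-7))) = 245*(12/4 + (-1 - 1*(-7)))/81 = 245*(12*(¼) + (-1 + 7))/81 = 245*(3 + 6)/81 = (245/81)*9 = 245/9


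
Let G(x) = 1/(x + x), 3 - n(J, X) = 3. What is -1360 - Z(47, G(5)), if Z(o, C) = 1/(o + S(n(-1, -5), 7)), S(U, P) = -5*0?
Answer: -63921/47 ≈ -1360.0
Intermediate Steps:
n(J, X) = 0 (n(J, X) = 3 - 1*3 = 3 - 3 = 0)
S(U, P) = 0
G(x) = 1/(2*x)
Z(o, C) = 1/o (Z(o, C) = 1/(o + 0) = 1/o)
-1360 - Z(47, G(5)) = -1360 - 1/47 = -63921/47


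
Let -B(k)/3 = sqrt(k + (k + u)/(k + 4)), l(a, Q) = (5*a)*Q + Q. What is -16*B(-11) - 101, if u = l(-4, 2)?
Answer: -101 + 96*I ≈ -101.0 + 96.0*I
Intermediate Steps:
l(a, Q) = Q + 5*Q*a (l(a, Q) = 5*Q*a + Q = Q + 5*Q*a)
u = -38 (u = 2*(1 + 5*(-4)) = 2*(1 - 20) = 2*(-19) = -38)
B(k) = -3*sqrt(k + (-38 + k)/(4 + k)) (B(k) = -3*sqrt(k + (k - 38)/(k + 4)) = -3*sqrt(k + (-38 + k)/(4 + k)))
-16*B(-11) - 101 = -(-48)*sqrt((-38 - 11 - 11*(4 - 11))/(4 - 11)) - 101 = -(-48)*sqrt((-38 - 11 - 11*(-7))/(-7)) - 101 = -(-48)*sqrt(-(-38 - 11 + 77)/7) - 101 = -(-48)*sqrt(-1/7*28) - 101 = -(-48)*sqrt(-4) - 101 = -(-48)*2*I - 101 = -(-96)*I - 101 = 96*I - 101 = -101 + 96*I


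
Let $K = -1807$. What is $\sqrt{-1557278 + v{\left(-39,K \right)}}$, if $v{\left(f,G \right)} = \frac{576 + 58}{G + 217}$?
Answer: $\frac{i \sqrt{984238879965}}{795} \approx 1247.9 i$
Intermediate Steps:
$v{\left(f,G \right)} = \frac{634}{217 + G}$
$\sqrt{-1557278 + v{\left(-39,K \right)}} = \sqrt{-1557278 + \frac{634}{217 - 1807}} = \sqrt{-1557278 + \frac{634}{-1590}} = \sqrt{-1557278 + 634 \left(- \frac{1}{1590}\right)} = \sqrt{-1557278 - \frac{317}{795}} = \sqrt{- \frac{1238036327}{795}} = \frac{i \sqrt{984238879965}}{795}$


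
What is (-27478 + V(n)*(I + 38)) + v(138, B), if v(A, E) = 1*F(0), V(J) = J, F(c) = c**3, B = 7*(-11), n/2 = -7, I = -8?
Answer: -27898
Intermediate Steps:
n = -14 (n = 2*(-7) = -14)
B = -77
v(A, E) = 0 (v(A, E) = 1*0**3 = 1*0 = 0)
(-27478 + V(n)*(I + 38)) + v(138, B) = (-27478 - 14*(-8 + 38)) + 0 = (-27478 - 14*30) + 0 = (-27478 - 420) + 0 = -27898 + 0 = -27898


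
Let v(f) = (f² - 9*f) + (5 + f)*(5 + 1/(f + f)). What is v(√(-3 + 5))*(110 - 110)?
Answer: 0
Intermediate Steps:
v(f) = f² - 9*f + (5 + f)*(5 + 1/(2*f)) (v(f) = (f² - 9*f) + (5 + f)*(5 + 1/(2*f)) = f² - 9*f + (5 + f)*(5 + 1/(2*f)))
v(√(-3 + 5))*(110 - 110) = (51/2 + (√(-3 + 5))² - 4*√(-3 + 5) + 5/(2*(√(-3 + 5))))*(110 - 110) = (51/2 + (√2)² - 4*√2 + 5/(2*(√2)))*0 = (51/2 + 2 - 4*√2 + 5*(√2/2)/2)*0 = (51/2 + 2 - 4*√2 + 5*√2/4)*0 = (55/2 - 11*√2/4)*0 = 0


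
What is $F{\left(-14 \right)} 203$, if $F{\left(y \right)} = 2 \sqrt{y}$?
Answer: $406 i \sqrt{14} \approx 1519.1 i$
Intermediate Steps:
$F{\left(-14 \right)} 203 = 2 \sqrt{-14} \cdot 203 = 2 i \sqrt{14} \cdot 203 = 406 i \sqrt{14}$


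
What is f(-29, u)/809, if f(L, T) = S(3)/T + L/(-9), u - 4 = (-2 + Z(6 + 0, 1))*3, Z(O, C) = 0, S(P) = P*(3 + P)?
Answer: -52/7281 ≈ -0.0071419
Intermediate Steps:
u = -2 (u = 4 + (-2 + 0)*3 = 4 - 2*3 = 4 - 6 = -2)
f(L, T) = 18/T - L/9 (f(L, T) = (3*(3 + 3))/T + L/(-9) = (3*6)/T + L*(-1/9) = 18/T - L/9)
f(-29, u)/809 = (18/(-2) - 1/9*(-29))/809 = (18*(-1/2) + 29/9)*(1/809) = (-9 + 29/9)*(1/809) = -52/9*1/809 = -52/7281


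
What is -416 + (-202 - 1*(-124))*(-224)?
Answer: 17056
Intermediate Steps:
-416 + (-202 - 1*(-124))*(-224) = -416 + (-202 + 124)*(-224) = -416 - 78*(-224) = -416 + 17472 = 17056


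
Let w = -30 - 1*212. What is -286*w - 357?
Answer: 68855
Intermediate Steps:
w = -242 (w = -30 - 212 = -242)
-286*w - 357 = -286*(-242) - 357 = 69212 - 357 = 68855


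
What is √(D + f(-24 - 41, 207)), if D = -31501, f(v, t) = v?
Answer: I*√31566 ≈ 177.67*I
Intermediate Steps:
√(D + f(-24 - 41, 207)) = √(-31501 + (-24 - 41)) = √(-31501 - 65) = √(-31566) = I*√31566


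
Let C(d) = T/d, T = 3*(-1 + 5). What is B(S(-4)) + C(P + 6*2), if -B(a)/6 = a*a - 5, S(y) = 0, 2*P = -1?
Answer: 714/23 ≈ 31.043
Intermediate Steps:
P = -1/2 (P = (1/2)*(-1) = -1/2 ≈ -0.50000)
T = 12 (T = 3*4 = 12)
B(a) = 30 - 6*a**2 (B(a) = -6*(a*a - 5) = -6*(a**2 - 5) = -6*(-5 + a**2) = 30 - 6*a**2)
C(d) = 12/d
B(S(-4)) + C(P + 6*2) = (30 - 6*0**2) + 12/(-1/2 + 6*2) = (30 - 6*0) + 12/(-1/2 + 12) = (30 + 0) + 12/(23/2) = 30 + 12*(2/23) = 30 + 24/23 = 714/23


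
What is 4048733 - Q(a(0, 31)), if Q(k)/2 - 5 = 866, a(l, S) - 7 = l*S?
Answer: 4046991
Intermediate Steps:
a(l, S) = 7 + S*l (a(l, S) = 7 + l*S = 7 + S*l)
Q(k) = 1742 (Q(k) = 10 + 2*866 = 10 + 1732 = 1742)
4048733 - Q(a(0, 31)) = 4048733 - 1*1742 = 4048733 - 1742 = 4046991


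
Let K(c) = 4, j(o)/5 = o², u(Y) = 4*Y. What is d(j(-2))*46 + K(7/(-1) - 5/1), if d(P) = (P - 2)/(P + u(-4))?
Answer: 211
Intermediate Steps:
j(o) = 5*o²
d(P) = (-2 + P)/(-16 + P) (d(P) = (P - 2)/(P + 4*(-4)) = (-2 + P)/(P - 16) = (-2 + P)/(-16 + P))
d(j(-2))*46 + K(7/(-1) - 5/1) = ((-2 + 5*(-2)²)/(-16 + 5*(-2)²))*46 + 4 = ((-2 + 5*4)/(-16 + 5*4))*46 + 4 = ((-2 + 20)/(-16 + 20))*46 + 4 = (18/4)*46 + 4 = ((¼)*18)*46 + 4 = (9/2)*46 + 4 = 207 + 4 = 211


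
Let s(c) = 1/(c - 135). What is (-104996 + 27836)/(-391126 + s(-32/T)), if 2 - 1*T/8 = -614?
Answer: 80211678/406595041 ≈ 0.19728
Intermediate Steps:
T = 4928 (T = 16 - 8*(-614) = 16 + 4912 = 4928)
s(c) = 1/(-135 + c)
(-104996 + 27836)/(-391126 + s(-32/T)) = (-104996 + 27836)/(-391126 + 1/(-135 - 32/4928)) = -77160/(-391126 + 1/(-135 - 32*1/4928)) = -77160/(-391126 + 1/(-135 - 1/154)) = -77160/(-391126 + 1/(-20791/154)) = -77160/(-391126 - 154/20791) = -77160/(-8131900820/20791) = -77160*(-20791/8131900820) = 80211678/406595041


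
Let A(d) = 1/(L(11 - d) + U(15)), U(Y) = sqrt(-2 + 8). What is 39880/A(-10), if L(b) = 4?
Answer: 159520 + 39880*sqrt(6) ≈ 2.5721e+5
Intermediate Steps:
U(Y) = sqrt(6)
A(d) = 1/(4 + sqrt(6))
39880/A(-10) = 39880/(2/5 - sqrt(6)/10)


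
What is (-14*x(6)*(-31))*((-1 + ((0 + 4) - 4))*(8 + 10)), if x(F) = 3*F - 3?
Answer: -117180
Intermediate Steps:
x(F) = -3 + 3*F
(-14*x(6)*(-31))*((-1 + ((0 + 4) - 4))*(8 + 10)) = (-14*(-3 + 3*6)*(-31))*((-1 + ((0 + 4) - 4))*(8 + 10)) = (-14*(-3 + 18)*(-31))*((-1 + (4 - 4))*18) = (-14*15*(-31))*((-1 + 0)*18) = (-210*(-31))*(-1*18) = 6510*(-18) = -117180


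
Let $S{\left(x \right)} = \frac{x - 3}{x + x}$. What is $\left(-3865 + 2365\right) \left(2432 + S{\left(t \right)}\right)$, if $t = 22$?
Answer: $- \frac{40135125}{11} \approx -3.6486 \cdot 10^{6}$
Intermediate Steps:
$S{\left(x \right)} = \frac{-3 + x}{2 x}$
$\left(-3865 + 2365\right) \left(2432 + S{\left(t \right)}\right) = \left(-3865 + 2365\right) \left(2432 + \frac{-3 + 22}{2 \cdot 22}\right) = - 1500 \left(2432 + \frac{1}{2} \cdot \frac{1}{22} \cdot 19\right) = - 1500 \left(2432 + \frac{19}{44}\right) = \left(-1500\right) \frac{107027}{44} = - \frac{40135125}{11}$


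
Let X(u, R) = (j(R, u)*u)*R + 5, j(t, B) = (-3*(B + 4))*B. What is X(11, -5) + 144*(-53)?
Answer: 19598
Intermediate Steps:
j(t, B) = B*(-12 - 3*B) (j(t, B) = (-3*(4 + B))*B = (-12 - 3*B)*B = B*(-12 - 3*B))
X(u, R) = 5 - 3*R*u²*(4 + u) (X(u, R) = ((-3*u*(4 + u))*u)*R + 5 = (-3*u²*(4 + u))*R + 5 = -3*R*u²*(4 + u) + 5 = 5 - 3*R*u²*(4 + u))
X(11, -5) + 144*(-53) = (5 - 3*(-5)*11²*(4 + 11)) + 144*(-53) = (5 - 3*(-5)*121*15) - 7632 = (5 + 27225) - 7632 = 27230 - 7632 = 19598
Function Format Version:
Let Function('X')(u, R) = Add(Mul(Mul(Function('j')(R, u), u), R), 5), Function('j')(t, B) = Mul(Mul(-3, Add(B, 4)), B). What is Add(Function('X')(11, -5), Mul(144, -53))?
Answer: 19598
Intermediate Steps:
Function('j')(t, B) = Mul(B, Add(-12, Mul(-3, B))) (Function('j')(t, B) = Mul(Mul(-3, Add(4, B)), B) = Mul(Add(-12, Mul(-3, B)), B) = Mul(B, Add(-12, Mul(-3, B))))
Function('X')(u, R) = Add(5, Mul(-3, R, Pow(u, 2), Add(4, u))) (Function('X')(u, R) = Add(Mul(Mul(Mul(-3, u, Add(4, u)), u), R), 5) = Add(Mul(Mul(-3, Pow(u, 2), Add(4, u)), R), 5) = Add(Mul(-3, R, Pow(u, 2), Add(4, u)), 5) = Add(5, Mul(-3, R, Pow(u, 2), Add(4, u))))
Add(Function('X')(11, -5), Mul(144, -53)) = Add(Add(5, Mul(-3, -5, Pow(11, 2), Add(4, 11))), Mul(144, -53)) = Add(Add(5, Mul(-3, -5, 121, 15)), -7632) = Add(Add(5, 27225), -7632) = Add(27230, -7632) = 19598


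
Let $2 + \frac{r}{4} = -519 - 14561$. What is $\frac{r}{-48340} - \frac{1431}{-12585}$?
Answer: $\frac{13806707}{10139315} \approx 1.3617$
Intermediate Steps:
$r = -60328$ ($r = -8 + 4 \left(-519 - 14561\right) = -8 + 4 \left(-15080\right) = -8 - 60320 = -60328$)
$\frac{r}{-48340} - \frac{1431}{-12585} = - \frac{60328}{-48340} - \frac{1431}{-12585} = \left(-60328\right) \left(- \frac{1}{48340}\right) - - \frac{477}{4195} = \frac{15082}{12085} + \frac{477}{4195} = \frac{13806707}{10139315}$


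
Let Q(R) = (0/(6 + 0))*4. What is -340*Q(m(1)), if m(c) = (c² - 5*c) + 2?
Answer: 0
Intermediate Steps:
m(c) = 2 + c² - 5*c
Q(R) = 0 (Q(R) = (0/6)*4 = (0*(⅙))*4 = 0*4 = 0)
-340*Q(m(1)) = -340*0 = 0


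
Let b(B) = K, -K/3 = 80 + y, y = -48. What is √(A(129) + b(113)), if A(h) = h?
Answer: √33 ≈ 5.7446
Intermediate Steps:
K = -96 (K = -3*(80 - 48) = -3*32 = -96)
b(B) = -96
√(A(129) + b(113)) = √(129 - 96) = √33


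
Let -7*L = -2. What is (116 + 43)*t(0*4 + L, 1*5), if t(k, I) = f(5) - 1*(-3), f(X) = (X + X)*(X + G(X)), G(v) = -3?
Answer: 3657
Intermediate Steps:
L = 2/7 (L = -⅐*(-2) = 2/7 ≈ 0.28571)
f(X) = 2*X*(-3 + X) (f(X) = (X + X)*(X - 3) = (2*X)*(-3 + X) = 2*X*(-3 + X))
t(k, I) = 23 (t(k, I) = 2*5*(-3 + 5) - 1*(-3) = 2*5*2 + 3 = 20 + 3 = 23)
(116 + 43)*t(0*4 + L, 1*5) = (116 + 43)*23 = 159*23 = 3657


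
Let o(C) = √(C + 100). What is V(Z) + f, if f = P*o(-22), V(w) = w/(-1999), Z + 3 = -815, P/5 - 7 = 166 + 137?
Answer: 818/1999 + 1550*√78 ≈ 13690.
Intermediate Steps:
P = 1550 (P = 35 + 5*(166 + 137) = 35 + 5*303 = 35 + 1515 = 1550)
o(C) = √(100 + C)
Z = -818 (Z = -3 - 815 = -818)
V(w) = -w/1999 (V(w) = w*(-1/1999) = -w/1999)
f = 1550*√78 (f = 1550*√(100 - 22) = 1550*√78 ≈ 13689.)
V(Z) + f = -1/1999*(-818) + 1550*√78 = 818/1999 + 1550*√78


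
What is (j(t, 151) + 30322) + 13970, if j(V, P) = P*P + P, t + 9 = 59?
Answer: 67244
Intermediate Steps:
t = 50 (t = -9 + 59 = 50)
j(V, P) = P + P**2 (j(V, P) = P**2 + P = P + P**2)
(j(t, 151) + 30322) + 13970 = (151*(1 + 151) + 30322) + 13970 = (151*152 + 30322) + 13970 = (22952 + 30322) + 13970 = 53274 + 13970 = 67244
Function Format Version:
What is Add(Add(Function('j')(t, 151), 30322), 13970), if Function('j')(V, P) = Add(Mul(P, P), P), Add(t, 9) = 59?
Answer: 67244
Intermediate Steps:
t = 50 (t = Add(-9, 59) = 50)
Function('j')(V, P) = Add(P, Pow(P, 2)) (Function('j')(V, P) = Add(Pow(P, 2), P) = Add(P, Pow(P, 2)))
Add(Add(Function('j')(t, 151), 30322), 13970) = Add(Add(Mul(151, Add(1, 151)), 30322), 13970) = Add(Add(Mul(151, 152), 30322), 13970) = Add(Add(22952, 30322), 13970) = Add(53274, 13970) = 67244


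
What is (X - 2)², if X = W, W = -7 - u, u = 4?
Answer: 169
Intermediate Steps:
W = -11 (W = -7 - 1*4 = -7 - 4 = -11)
X = -11
(X - 2)² = (-11 - 2)² = (-13)² = 169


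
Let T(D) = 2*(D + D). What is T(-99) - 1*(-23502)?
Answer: 23106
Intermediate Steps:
T(D) = 4*D (T(D) = 2*(2*D) = 4*D)
T(-99) - 1*(-23502) = 4*(-99) - 1*(-23502) = -396 + 23502 = 23106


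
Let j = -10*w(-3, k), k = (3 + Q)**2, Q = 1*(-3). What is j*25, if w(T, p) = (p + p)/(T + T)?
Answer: 0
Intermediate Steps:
Q = -3
k = 0 (k = (3 - 3)**2 = 0**2 = 0)
w(T, p) = p/T (w(T, p) = (2*p)/((2*T)) = (2*p)*(1/(2*T)) = p/T)
j = 0 (j = -0/(-3) = -0*(-1)/3 = -10*0 = 0)
j*25 = 0*25 = 0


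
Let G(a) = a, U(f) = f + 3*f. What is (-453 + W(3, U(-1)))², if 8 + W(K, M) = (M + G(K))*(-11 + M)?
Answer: 198916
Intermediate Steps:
U(f) = 4*f
W(K, M) = -8 + (-11 + M)*(K + M) (W(K, M) = -8 + (M + K)*(-11 + M) = -8 + (K + M)*(-11 + M) = -8 + (-11 + M)*(K + M))
(-453 + W(3, U(-1)))² = (-453 + (-8 + (4*(-1))² - 11*3 - 44*(-1) + 3*(4*(-1))))² = (-453 + (-8 + (-4)² - 33 - 11*(-4) + 3*(-4)))² = (-453 + (-8 + 16 - 33 + 44 - 12))² = (-453 + 7)² = (-446)² = 198916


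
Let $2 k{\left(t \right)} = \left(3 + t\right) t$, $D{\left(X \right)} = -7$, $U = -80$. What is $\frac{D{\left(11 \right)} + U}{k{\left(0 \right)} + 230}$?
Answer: $- \frac{87}{230} \approx -0.37826$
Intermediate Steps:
$k{\left(t \right)} = \frac{t \left(3 + t\right)}{2}$ ($k{\left(t \right)} = \frac{\left(3 + t\right) t}{2} = \frac{t \left(3 + t\right)}{2}$)
$\frac{D{\left(11 \right)} + U}{k{\left(0 \right)} + 230} = \frac{-7 - 80}{\frac{1}{2} \cdot 0 \left(3 + 0\right) + 230} = - \frac{87}{\frac{1}{2} \cdot 0 \cdot 3 + 230} = - \frac{87}{0 + 230} = - \frac{87}{230}$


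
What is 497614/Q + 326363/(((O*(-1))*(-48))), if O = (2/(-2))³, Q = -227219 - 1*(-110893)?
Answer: -18994193905/2791824 ≈ -6803.5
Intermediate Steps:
Q = -116326 (Q = -227219 + 110893 = -116326)
O = -1 (O = (2*(-½))³ = (-1)³ = -1)
497614/Q + 326363/(((O*(-1))*(-48))) = 497614/(-116326) + 326363/((-1*(-1)*(-48))) = 497614*(-1/116326) + 326363/((1*(-48))) = -248807/58163 + 326363/(-48) = -248807/58163 + 326363*(-1/48) = -248807/58163 - 326363/48 = -18994193905/2791824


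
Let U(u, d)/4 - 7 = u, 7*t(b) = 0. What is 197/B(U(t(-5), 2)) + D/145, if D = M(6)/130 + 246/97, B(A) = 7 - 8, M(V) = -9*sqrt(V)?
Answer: -2770559/14065 - 9*sqrt(6)/18850 ≈ -196.98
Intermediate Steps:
t(b) = 0 (t(b) = (1/7)*0 = 0)
U(u, d) = 28 + 4*u
B(A) = -1
D = 246/97 - 9*sqrt(6)/130 (D = -9*sqrt(6)/130 + 246/97 = 246/97 - 9*sqrt(6)/130 ≈ 2.3665)
197/B(U(t(-5), 2)) + D/145 = 197/(-1) + (246/97 - 9*sqrt(6)/130)/145 = 197*(-1) + (246/97 - 9*sqrt(6)/130)*(1/145) = -197 + (246/14065 - 9*sqrt(6)/18850) = -2770559/14065 - 9*sqrt(6)/18850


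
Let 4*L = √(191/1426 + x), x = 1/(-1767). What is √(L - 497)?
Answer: √(-13134245885712 + 81282*√881178162)/162564 ≈ 22.291*I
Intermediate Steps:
x = -1/1767 ≈ -0.00056593
L = √881178162/325128 (L = √(191/1426 - 1/1767)/4 = √(10841/81282)/4 = (√881178162/81282)/4 = √881178162/325128 ≈ 0.091301)
√(L - 497) = √(√881178162/325128 - 497) = √(-497 + √881178162/325128)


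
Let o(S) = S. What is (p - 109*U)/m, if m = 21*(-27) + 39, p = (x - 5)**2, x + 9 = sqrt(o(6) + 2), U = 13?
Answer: 1213/528 + 7*sqrt(2)/66 ≈ 2.4473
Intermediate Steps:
x = -9 + 2*sqrt(2) (x = -9 + sqrt(6 + 2) = -9 + sqrt(8) = -9 + 2*sqrt(2) ≈ -6.1716)
p = (-14 + 2*sqrt(2))**2 (p = ((-9 + 2*sqrt(2)) - 5)**2 = (-14 + 2*sqrt(2))**2 ≈ 124.80)
m = -528 (m = -567 + 39 = -528)
(p - 109*U)/m = ((204 - 56*sqrt(2)) - 109*13)/(-528) = ((204 - 56*sqrt(2)) - 1417)*(-1/528) = (-1213 - 56*sqrt(2))*(-1/528) = 1213/528 + 7*sqrt(2)/66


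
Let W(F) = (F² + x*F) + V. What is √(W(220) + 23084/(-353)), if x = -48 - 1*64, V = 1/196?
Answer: 3*√64300235273/4942 ≈ 153.93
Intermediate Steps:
V = 1/196 ≈ 0.0051020
x = -112 (x = -48 - 64 = -112)
W(F) = 1/196 + F² - 112*F (W(F) = (F² - 112*F) + 1/196 = 1/196 + F² - 112*F)
√(W(220) + 23084/(-353)) = √((1/196 + 220² - 112*220) + 23084/(-353)) = √((1/196 + 48400 - 24640) + 23084*(-1/353)) = √(4656961/196 - 23084/353) = √(1639382769/69188) = 3*√64300235273/4942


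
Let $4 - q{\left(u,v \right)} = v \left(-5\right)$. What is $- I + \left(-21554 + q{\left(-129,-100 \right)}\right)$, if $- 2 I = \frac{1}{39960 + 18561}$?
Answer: $- \frac{2580776099}{117042} \approx -22050.0$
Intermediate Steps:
$q{\left(u,v \right)} = 4 + 5 v$ ($q{\left(u,v \right)} = 4 - v \left(-5\right) = 4 - - 5 v = 4 + 5 v$)
$I = - \frac{1}{117042}$ ($I = - \frac{1}{2 \left(39960 + 18561\right)} = - \frac{1}{2 \cdot 58521} = \left(- \frac{1}{2}\right) \frac{1}{58521} = - \frac{1}{117042} \approx -8.5439 \cdot 10^{-6}$)
$- I + \left(-21554 + q{\left(-129,-100 \right)}\right) = \left(-1\right) \left(- \frac{1}{117042}\right) + \left(-21554 + \left(4 + 5 \left(-100\right)\right)\right) = \frac{1}{117042} + \left(-21554 + \left(4 - 500\right)\right) = \frac{1}{117042} - 22050 = - \frac{2580776099}{117042}$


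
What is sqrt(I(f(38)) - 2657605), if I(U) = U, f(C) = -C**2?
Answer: I*sqrt(2659049) ≈ 1630.7*I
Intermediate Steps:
sqrt(I(f(38)) - 2657605) = sqrt(-1*38**2 - 2657605) = sqrt(-1*1444 - 2657605) = sqrt(-1444 - 2657605) = sqrt(-2659049) = I*sqrt(2659049)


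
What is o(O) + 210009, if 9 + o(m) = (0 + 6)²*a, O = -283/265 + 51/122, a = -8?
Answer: 209712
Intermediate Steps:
O = -21011/32330 (O = -283*1/265 + 51*(1/122) = -283/265 + 51/122 = -21011/32330 ≈ -0.64989)
o(m) = -297 (o(m) = -9 + (0 + 6)²*(-8) = -9 + 6²*(-8) = -9 + 36*(-8) = -9 - 288 = -297)
o(O) + 210009 = -297 + 210009 = 209712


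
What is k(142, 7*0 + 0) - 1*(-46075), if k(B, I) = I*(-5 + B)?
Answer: 46075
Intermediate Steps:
k(142, 7*0 + 0) - 1*(-46075) = (7*0 + 0)*(-5 + 142) - 1*(-46075) = (0 + 0)*137 + 46075 = 0*137 + 46075 = 0 + 46075 = 46075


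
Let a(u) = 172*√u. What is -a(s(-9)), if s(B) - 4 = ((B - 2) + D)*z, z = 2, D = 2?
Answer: -172*I*√14 ≈ -643.57*I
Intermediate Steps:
s(B) = 4 + 2*B (s(B) = 4 + ((B - 2) + 2)*2 = 4 + ((-2 + B) + 2)*2 = 4 + B*2 = 4 + 2*B)
-a(s(-9)) = -172*√(4 + 2*(-9)) = -172*√(4 - 18) = -172*√(-14) = -172*I*√14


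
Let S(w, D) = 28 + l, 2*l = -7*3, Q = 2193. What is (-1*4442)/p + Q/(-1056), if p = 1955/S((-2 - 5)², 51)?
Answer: -5758365/137632 ≈ -41.839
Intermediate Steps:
l = -21/2 (l = (-7*3)/2 = (½)*(-21) = -21/2 ≈ -10.500)
S(w, D) = 35/2 (S(w, D) = 28 - 21/2 = 35/2)
p = 782/7 (p = 1955/(35/2) = 1955*(2/35) = 782/7 ≈ 111.71)
(-1*4442)/p + Q/(-1056) = (-1*4442)/(782/7) + 2193/(-1056) = -4442*7/782 + 2193*(-1/1056) = -15547/391 - 731/352 = -5758365/137632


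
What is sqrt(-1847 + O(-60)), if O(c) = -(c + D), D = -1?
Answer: I*sqrt(1786) ≈ 42.261*I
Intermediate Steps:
O(c) = 1 - c (O(c) = -(c - 1) = -(-1 + c) = 1 - c)
sqrt(-1847 + O(-60)) = sqrt(-1847 + (1 - 1*(-60))) = sqrt(-1847 + (1 + 60)) = sqrt(-1847 + 61) = sqrt(-1786) = I*sqrt(1786)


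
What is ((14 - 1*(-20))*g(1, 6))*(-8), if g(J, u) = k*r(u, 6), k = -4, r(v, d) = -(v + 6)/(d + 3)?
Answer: -4352/3 ≈ -1450.7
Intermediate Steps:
r(v, d) = -(6 + v)/(3 + d)
g(J, u) = 8/3 + 4*u/9 (g(J, u) = -4*(-6 - u)/(3 + 6) = -4*(-6 - u)/9 = -4*(-2/3 - u/9) = 8/3 + 4*u/9)
((14 - 1*(-20))*g(1, 6))*(-8) = ((14 - 1*(-20))*(8/3 + (4/9)*6))*(-8) = ((14 + 20)*(8/3 + 8/3))*(-8) = (34*(16/3))*(-8) = (544/3)*(-8) = -4352/3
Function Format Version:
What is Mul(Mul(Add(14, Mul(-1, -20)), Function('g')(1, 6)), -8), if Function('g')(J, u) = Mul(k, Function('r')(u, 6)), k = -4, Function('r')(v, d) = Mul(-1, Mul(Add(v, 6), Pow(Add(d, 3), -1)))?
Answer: Rational(-4352, 3) ≈ -1450.7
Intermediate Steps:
Function('r')(v, d) = Mul(-1, Pow(Add(3, d), -1), Add(6, v)) (Function('r')(v, d) = Mul(-1, Mul(Add(6, v), Pow(Add(3, d), -1))) = Mul(-1, Mul(Pow(Add(3, d), -1), Add(6, v))) = Mul(-1, Pow(Add(3, d), -1), Add(6, v)))
Function('g')(J, u) = Add(Rational(8, 3), Mul(Rational(4, 9), u)) (Function('g')(J, u) = Mul(-4, Mul(Pow(Add(3, 6), -1), Add(-6, Mul(-1, u)))) = Mul(-4, Mul(Pow(9, -1), Add(-6, Mul(-1, u)))) = Mul(-4, Mul(Rational(1, 9), Add(-6, Mul(-1, u)))) = Mul(-4, Add(Rational(-2, 3), Mul(Rational(-1, 9), u))) = Add(Rational(8, 3), Mul(Rational(4, 9), u)))
Mul(Mul(Add(14, Mul(-1, -20)), Function('g')(1, 6)), -8) = Mul(Mul(Add(14, Mul(-1, -20)), Add(Rational(8, 3), Mul(Rational(4, 9), 6))), -8) = Mul(Mul(Add(14, 20), Add(Rational(8, 3), Rational(8, 3))), -8) = Mul(Mul(34, Rational(16, 3)), -8) = Mul(Rational(544, 3), -8) = Rational(-4352, 3)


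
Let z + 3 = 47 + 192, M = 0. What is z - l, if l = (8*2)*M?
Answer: 236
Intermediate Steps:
l = 0 (l = (8*2)*0 = 16*0 = 0)
z = 236 (z = -3 + (47 + 192) = -3 + 239 = 236)
z - l = 236 - 1*0 = 236 + 0 = 236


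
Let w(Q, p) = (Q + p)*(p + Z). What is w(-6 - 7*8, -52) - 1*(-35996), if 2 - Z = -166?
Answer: 22772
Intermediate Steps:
Z = 168 (Z = 2 - 1*(-166) = 2 + 166 = 168)
w(Q, p) = (168 + p)*(Q + p) (w(Q, p) = (Q + p)*(p + 168) = (Q + p)*(168 + p) = (168 + p)*(Q + p))
w(-6 - 7*8, -52) - 1*(-35996) = ((-52)**2 + 168*(-6 - 7*8) + 168*(-52) + (-6 - 7*8)*(-52)) - 1*(-35996) = (2704 + 168*(-6 - 56) - 8736 + (-6 - 56)*(-52)) + 35996 = (2704 + 168*(-62) - 8736 - 62*(-52)) + 35996 = (2704 - 10416 - 8736 + 3224) + 35996 = -13224 + 35996 = 22772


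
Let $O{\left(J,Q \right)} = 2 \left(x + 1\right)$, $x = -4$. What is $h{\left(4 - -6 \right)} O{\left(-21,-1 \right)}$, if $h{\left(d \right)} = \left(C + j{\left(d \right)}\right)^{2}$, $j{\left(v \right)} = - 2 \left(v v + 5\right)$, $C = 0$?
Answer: $-264600$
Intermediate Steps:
$j{\left(v \right)} = -10 - 2 v^{2}$ ($j{\left(v \right)} = - 2 \left(v^{2} + 5\right) = - 2 \left(5 + v^{2}\right) = -10 - 2 v^{2}$)
$O{\left(J,Q \right)} = -6$ ($O{\left(J,Q \right)} = 2 \left(-4 + 1\right) = 2 \left(-3\right) = -6$)
$h{\left(d \right)} = \left(-10 - 2 d^{2}\right)^{2}$ ($h{\left(d \right)} = \left(0 - \left(10 + 2 d^{2}\right)\right)^{2} = \left(-10 - 2 d^{2}\right)^{2}$)
$h{\left(4 - -6 \right)} O{\left(-21,-1 \right)} = 4 \left(5 + \left(4 - -6\right)^{2}\right)^{2} \left(-6\right) = 4 \left(5 + \left(4 + 6\right)^{2}\right)^{2} \left(-6\right) = 4 \left(5 + 10^{2}\right)^{2} \left(-6\right) = 4 \left(5 + 100\right)^{2} \left(-6\right) = 4 \cdot 105^{2} \left(-6\right) = 4 \cdot 11025 \left(-6\right) = 44100 \left(-6\right) = -264600$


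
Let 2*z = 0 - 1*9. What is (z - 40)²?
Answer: 7921/4 ≈ 1980.3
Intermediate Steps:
z = -9/2 (z = (0 - 1*9)/2 = (0 - 9)/2 = (½)*(-9) = -9/2 ≈ -4.5000)
(z - 40)² = (-9/2 - 40)² = (-89/2)² = 7921/4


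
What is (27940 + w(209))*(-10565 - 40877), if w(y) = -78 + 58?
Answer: -1436260640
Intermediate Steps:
w(y) = -20
(27940 + w(209))*(-10565 - 40877) = (27940 - 20)*(-10565 - 40877) = 27920*(-51442) = -1436260640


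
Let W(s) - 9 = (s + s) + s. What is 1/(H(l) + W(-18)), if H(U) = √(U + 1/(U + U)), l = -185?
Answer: -5550/272567 - I*√25326870/817701 ≈ -0.020362 - 0.0061546*I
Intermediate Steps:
W(s) = 9 + 3*s (W(s) = 9 + ((s + s) + s) = 9 + (2*s + s) = 9 + 3*s)
H(U) = √(U + 1/(2*U))
1/(H(l) + W(-18)) = 1/(√(2/(-185) + 4*(-185))/2 + (9 + 3*(-18))) = 1/(√(2*(-1/185) - 740)/2 + (9 - 54)) = 1/(√(-2/185 - 740)/2 - 45) = 1/(√(-136902/185)/2 - 45) = 1/((I*√25326870/185)/2 - 45) = 1/(I*√25326870/370 - 45) = 1/(-45 + I*√25326870/370)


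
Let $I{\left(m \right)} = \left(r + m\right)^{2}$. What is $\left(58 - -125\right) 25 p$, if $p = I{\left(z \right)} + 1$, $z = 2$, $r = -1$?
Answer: $9150$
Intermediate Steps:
$I{\left(m \right)} = \left(-1 + m\right)^{2}$
$p = 2$ ($p = \left(-1 + 2\right)^{2} + 1 = 1^{2} + 1 = 1 + 1 = 2$)
$\left(58 - -125\right) 25 p = \left(58 - -125\right) 25 \cdot 2 = \left(58 + 125\right) 50 = 183 \cdot 50 = 9150$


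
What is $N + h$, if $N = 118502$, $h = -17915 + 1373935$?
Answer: $1474522$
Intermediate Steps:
$h = 1356020$
$N + h = 118502 + 1356020 = 1474522$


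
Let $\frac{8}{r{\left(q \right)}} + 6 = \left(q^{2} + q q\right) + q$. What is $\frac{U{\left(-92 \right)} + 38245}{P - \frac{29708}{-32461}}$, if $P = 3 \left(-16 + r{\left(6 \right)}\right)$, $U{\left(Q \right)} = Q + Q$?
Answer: $- \frac{3706494363}{4552799} \approx -814.11$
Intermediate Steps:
$U{\left(Q \right)} = 2 Q$
$r{\left(q \right)} = \frac{8}{-6 + q + 2 q^{2}}$ ($r{\left(q \right)} = \frac{8}{-6 + \left(\left(q^{2} + q q\right) + q\right)} = \frac{8}{-6 + \left(\left(q^{2} + q^{2}\right) + q\right)} = \frac{8}{-6 + \left(2 q^{2} + q\right)} = \frac{8}{-6 + \left(q + 2 q^{2}\right)} = \frac{8}{-6 + q + 2 q^{2}}$)
$P = - \frac{143}{3}$ ($P = 3 \left(-16 + \frac{8}{-6 + 6 + 2 \cdot 6^{2}}\right) = 3 \left(-16 + \frac{8}{-6 + 6 + 2 \cdot 36}\right) = 3 \left(-16 + \frac{8}{-6 + 6 + 72}\right) = 3 \left(-16 + \frac{8}{72}\right) = 3 \left(-16 + 8 \cdot \frac{1}{72}\right) = 3 \left(-16 + \frac{1}{9}\right) = 3 \left(- \frac{143}{9}\right) = - \frac{143}{3} \approx -47.667$)
$\frac{U{\left(-92 \right)} + 38245}{P - \frac{29708}{-32461}} = \frac{2 \left(-92\right) + 38245}{- \frac{143}{3} - \frac{29708}{-32461}} = \frac{-184 + 38245}{- \frac{143}{3} - - \frac{29708}{32461}} = \frac{38061}{- \frac{143}{3} + \frac{29708}{32461}} = \frac{38061}{- \frac{4552799}{97383}} = 38061 \left(- \frac{97383}{4552799}\right) = - \frac{3706494363}{4552799}$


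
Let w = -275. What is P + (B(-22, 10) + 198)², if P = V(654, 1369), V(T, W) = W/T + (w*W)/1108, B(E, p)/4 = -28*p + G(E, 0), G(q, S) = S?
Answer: 307876685645/362316 ≈ 8.4975e+5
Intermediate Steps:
B(E, p) = -112*p (B(E, p) = 4*(-28*p + 0) = 4*(-28*p) = -112*p)
V(T, W) = -275*W/1108 + W/T (V(T, W) = W/T - 275*W/1108 = -275*W/1108 + W/T)
P = -122348899/362316 (P = -275/1108*1369 + 1369/654 = -376475/1108 + 1369*(1/654) = -376475/1108 + 1369/654 = -122348899/362316 ≈ -337.69)
P + (B(-22, 10) + 198)² = -122348899/362316 + (-112*10 + 198)² = -122348899/362316 + (-1120 + 198)² = -122348899/362316 + (-922)² = -122348899/362316 + 850084 = 307876685645/362316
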